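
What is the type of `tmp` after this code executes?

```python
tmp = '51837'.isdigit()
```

str.isdigit() returns bool

bool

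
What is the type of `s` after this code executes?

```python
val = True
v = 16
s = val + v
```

bool + int returns int (True is 1, so 1 + 16 = 17)

int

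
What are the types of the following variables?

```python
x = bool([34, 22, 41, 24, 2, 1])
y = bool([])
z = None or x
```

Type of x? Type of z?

bool() returns bool; None or <bool> returns the bool

bool, bool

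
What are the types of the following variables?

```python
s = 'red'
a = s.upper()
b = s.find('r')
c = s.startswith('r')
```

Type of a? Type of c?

str.upper() returns str; str.startswith() returns bool

str, bool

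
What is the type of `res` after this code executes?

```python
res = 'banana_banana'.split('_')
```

str.split() returns list

list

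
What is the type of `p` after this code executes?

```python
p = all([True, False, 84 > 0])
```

all() returns bool

bool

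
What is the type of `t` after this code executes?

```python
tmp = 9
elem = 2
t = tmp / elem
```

int / int always returns float in Python 3 (9 / 2 = 4.5)

float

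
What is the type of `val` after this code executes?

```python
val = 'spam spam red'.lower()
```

str.lower() returns str

str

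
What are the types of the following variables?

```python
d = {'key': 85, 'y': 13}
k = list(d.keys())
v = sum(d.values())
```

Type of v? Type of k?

sum of int values returns int; list(...) returns list

int, list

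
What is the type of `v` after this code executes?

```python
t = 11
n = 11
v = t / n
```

int / int always returns float in Python 3 (11 / 11 = 1)

float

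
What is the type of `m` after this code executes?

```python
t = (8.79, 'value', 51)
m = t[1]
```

Index 1 of tuple is 'value' which is str

str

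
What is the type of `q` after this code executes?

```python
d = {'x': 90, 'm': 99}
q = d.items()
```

dict.items() returns a dict_items view

dict_items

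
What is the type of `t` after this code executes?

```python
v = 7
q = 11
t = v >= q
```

Comparison operators return bool

bool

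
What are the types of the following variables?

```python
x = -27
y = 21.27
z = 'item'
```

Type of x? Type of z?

x is int; z is str

int, str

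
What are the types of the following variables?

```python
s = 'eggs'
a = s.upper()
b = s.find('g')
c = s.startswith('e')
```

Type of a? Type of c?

str.upper() returns str; str.startswith() returns bool

str, bool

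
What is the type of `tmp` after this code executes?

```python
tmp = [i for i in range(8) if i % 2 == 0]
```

A list comprehension [...] produces a list

list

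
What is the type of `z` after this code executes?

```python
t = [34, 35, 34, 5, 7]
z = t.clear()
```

list.clear() returns None

NoneType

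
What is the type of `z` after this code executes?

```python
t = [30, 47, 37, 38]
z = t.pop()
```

list.pop() returns the popped element (int here)

int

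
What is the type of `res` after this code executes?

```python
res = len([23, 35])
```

len() always returns int

int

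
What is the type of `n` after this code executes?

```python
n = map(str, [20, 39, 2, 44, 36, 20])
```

map() returns a map iterator object

map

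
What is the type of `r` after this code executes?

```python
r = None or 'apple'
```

'or' with None returns the other value ('apple', str)

str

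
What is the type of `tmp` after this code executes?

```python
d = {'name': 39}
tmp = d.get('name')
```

dict.get() returns the value (int) when key is found

int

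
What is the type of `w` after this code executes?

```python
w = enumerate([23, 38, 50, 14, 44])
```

enumerate() returns an enumerate iterator object

enumerate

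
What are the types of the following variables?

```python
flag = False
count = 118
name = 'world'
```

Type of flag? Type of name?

flag is bool; name is str

bool, str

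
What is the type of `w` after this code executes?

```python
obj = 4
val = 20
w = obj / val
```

int / int always returns float in Python 3 (4 / 20 = 0.2)

float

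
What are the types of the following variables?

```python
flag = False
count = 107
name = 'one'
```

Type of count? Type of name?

count is int; name is str

int, str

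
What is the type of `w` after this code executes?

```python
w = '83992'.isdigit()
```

str.isdigit() returns bool

bool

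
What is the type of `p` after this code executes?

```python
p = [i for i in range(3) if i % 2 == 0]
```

A list comprehension [...] produces a list

list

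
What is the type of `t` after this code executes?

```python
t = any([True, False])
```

any() returns bool

bool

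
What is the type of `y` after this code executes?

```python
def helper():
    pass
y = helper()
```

A function with no return statement returns None

NoneType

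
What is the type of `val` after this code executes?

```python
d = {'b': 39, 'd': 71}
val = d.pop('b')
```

dict.pop() returns the value (int)

int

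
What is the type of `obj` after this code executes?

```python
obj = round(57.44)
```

round() with no ndigits arg returns int

int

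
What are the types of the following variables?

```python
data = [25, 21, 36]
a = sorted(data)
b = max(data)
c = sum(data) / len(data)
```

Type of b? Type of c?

max of ints returns int; int / int returns float

int, float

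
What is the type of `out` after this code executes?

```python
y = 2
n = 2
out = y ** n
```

int ** positive int returns int (2 ** 2 = 4)

int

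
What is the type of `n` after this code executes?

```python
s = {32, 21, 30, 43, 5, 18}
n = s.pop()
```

Popping from a set of ints returns int

int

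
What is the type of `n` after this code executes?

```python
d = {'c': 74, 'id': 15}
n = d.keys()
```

.keys() returns a dict_keys view object

dict_keys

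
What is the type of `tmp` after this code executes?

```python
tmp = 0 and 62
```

'and' returns the first falsy value (0, which is int)

int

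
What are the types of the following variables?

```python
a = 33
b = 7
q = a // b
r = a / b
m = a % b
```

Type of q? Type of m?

int // int returns int; int % int returns int

int, int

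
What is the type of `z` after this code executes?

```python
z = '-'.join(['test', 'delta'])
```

str.join() returns str

str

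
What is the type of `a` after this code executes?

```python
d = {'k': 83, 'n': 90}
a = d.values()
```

.values() returns a dict_values view object

dict_values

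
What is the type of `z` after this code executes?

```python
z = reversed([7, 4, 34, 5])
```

reversed() on a list returns a list_reverseiterator

list_reverseiterator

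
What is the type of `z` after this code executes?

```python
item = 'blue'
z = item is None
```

'is' comparison returns bool

bool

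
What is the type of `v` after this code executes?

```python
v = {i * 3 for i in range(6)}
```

A set comprehension {expr for x in iterable} produces a set

set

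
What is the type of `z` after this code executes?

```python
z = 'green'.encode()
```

str.encode() returns bytes

bytes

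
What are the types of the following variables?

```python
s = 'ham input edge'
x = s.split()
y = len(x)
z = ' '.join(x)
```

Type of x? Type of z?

str.split() returns list; str.join() returns str

list, str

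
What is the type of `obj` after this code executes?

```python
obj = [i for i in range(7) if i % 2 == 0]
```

A list comprehension [...] produces a list

list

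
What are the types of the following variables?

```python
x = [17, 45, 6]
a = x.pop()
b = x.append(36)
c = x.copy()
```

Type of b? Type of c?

list.append() returns None; list.copy() returns list

NoneType, list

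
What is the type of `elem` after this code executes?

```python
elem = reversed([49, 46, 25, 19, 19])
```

reversed() on a list returns a list_reverseiterator

list_reverseiterator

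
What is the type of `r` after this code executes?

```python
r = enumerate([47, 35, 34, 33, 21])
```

enumerate() returns an enumerate iterator object

enumerate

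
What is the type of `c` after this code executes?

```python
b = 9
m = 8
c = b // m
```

int // int returns int (9 // 8 = 1)

int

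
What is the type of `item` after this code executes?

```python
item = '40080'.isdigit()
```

str.isdigit() returns bool

bool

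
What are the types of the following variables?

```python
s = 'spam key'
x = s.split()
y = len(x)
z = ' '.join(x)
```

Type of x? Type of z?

str.split() returns list; str.join() returns str

list, str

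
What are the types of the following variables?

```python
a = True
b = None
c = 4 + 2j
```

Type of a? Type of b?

a is bool; b is NoneType

bool, NoneType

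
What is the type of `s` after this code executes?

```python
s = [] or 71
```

'or' returns first truthy value (71, which is int)

int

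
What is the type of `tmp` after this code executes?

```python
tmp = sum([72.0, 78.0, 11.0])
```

sum() of floats returns float

float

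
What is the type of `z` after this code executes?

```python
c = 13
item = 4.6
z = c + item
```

int + float returns float (13 + 4.6 = 17.6)

float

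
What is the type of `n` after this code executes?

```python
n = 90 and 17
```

'and' returns the last value when all truthy (17, which is int)

int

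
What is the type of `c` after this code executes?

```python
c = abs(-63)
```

abs() of int returns int

int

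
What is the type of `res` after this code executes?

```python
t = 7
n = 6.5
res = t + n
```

int + float returns float (7 + 6.5 = 13.5)

float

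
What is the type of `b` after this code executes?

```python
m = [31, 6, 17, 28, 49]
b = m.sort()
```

list.sort() returns None (sorts in place)

NoneType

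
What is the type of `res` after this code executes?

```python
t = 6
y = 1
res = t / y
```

int / int always returns float in Python 3 (6 / 1 = 6)

float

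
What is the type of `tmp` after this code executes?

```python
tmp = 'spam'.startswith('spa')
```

str.startswith() returns bool

bool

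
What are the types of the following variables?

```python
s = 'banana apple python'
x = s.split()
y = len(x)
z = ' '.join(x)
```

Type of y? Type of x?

len() returns int; str.split() returns list

int, list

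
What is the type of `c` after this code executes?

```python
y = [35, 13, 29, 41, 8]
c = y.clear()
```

list.clear() returns None

NoneType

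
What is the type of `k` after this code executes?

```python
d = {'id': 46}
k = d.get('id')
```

dict.get() returns the value (int) when key is found

int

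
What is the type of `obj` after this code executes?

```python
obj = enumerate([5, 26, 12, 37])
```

enumerate() returns an enumerate iterator object

enumerate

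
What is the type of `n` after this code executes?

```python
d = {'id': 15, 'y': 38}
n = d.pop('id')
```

dict.pop() returns the value (int)

int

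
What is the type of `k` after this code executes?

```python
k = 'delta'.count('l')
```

str.count() returns int

int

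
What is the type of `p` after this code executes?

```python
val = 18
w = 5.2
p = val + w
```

int + float returns float (18 + 5.2 = 23.2)

float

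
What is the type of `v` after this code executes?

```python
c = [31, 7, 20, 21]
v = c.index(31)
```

list.index() returns int

int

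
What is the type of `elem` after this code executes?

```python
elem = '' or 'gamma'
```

'or' returns first truthy value ('gamma', which is str)

str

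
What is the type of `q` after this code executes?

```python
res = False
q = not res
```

'not' always returns bool

bool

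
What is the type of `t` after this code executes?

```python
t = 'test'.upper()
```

str.upper() returns str

str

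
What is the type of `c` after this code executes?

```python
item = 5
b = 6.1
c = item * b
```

int * float returns float (5 * 6.1 = 30.5)

float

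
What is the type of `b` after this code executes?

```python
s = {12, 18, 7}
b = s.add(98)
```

set.add() returns None (mutates in place)

NoneType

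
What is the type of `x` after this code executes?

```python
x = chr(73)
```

chr() returns str (single character)

str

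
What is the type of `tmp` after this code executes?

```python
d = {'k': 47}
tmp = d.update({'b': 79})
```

dict.update() returns None

NoneType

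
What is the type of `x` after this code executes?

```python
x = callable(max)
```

callable() returns bool

bool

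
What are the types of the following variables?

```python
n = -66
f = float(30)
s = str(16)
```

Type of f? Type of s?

f is float; s is str

float, str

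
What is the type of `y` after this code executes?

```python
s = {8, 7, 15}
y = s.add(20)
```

set.add() returns None (mutates in place)

NoneType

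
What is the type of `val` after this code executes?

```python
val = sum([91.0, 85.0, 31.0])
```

sum() of floats returns float

float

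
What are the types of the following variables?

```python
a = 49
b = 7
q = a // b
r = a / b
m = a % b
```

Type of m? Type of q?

int % int returns int; int // int returns int

int, int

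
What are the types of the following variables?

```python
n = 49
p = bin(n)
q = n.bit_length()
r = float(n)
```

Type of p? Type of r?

bin() returns str; float() returns float

str, float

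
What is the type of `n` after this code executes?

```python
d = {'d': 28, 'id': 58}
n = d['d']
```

Accessing dict[str, int] with key 'd' returns int value 28

int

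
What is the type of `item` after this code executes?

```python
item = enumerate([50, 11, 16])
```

enumerate() returns an enumerate iterator object

enumerate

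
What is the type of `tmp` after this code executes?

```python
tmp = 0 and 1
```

'and' returns the first falsy value (0, which is int)

int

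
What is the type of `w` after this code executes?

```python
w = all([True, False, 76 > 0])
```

all() returns bool

bool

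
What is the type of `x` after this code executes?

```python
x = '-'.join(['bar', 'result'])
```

str.join() returns str

str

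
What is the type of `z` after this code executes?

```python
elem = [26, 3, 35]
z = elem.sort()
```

list.sort() returns None (sorts in place)

NoneType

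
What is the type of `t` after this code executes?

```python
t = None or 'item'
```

'or' with None returns the other value ('item', str)

str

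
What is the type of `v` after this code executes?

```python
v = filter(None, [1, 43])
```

filter() returns a filter iterator object

filter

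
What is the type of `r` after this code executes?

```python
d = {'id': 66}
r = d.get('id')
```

dict.get() returns the value (int) when key is found

int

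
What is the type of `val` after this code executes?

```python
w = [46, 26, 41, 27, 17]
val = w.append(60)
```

list.append() returns None (mutates in place)

NoneType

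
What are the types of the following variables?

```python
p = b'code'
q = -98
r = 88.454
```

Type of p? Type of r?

p is bytes; r is float

bytes, float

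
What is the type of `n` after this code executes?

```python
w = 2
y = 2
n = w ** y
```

int ** positive int returns int (2 ** 2 = 4)

int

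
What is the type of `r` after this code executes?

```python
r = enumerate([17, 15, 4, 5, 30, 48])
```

enumerate() returns an enumerate iterator object

enumerate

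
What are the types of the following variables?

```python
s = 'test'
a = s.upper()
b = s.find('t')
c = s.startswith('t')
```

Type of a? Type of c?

str.upper() returns str; str.startswith() returns bool

str, bool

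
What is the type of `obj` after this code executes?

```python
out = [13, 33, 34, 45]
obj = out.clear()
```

list.clear() returns None

NoneType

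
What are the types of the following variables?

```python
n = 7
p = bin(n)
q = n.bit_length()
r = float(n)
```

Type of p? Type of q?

bin() returns str; int.bit_length() returns int

str, int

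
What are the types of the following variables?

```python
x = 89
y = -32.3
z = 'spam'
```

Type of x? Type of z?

x is int; z is str

int, str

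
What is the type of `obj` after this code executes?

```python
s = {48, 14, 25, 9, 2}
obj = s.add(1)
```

set.add() returns None (mutates in place)

NoneType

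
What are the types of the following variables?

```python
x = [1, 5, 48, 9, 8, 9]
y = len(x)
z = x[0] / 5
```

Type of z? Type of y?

int / int returns float; len() returns int

float, int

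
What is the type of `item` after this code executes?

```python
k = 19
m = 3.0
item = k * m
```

int * float returns float (19 * 3.0 = 57.0)

float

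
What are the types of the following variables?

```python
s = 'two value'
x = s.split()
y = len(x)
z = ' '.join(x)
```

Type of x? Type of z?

str.split() returns list; str.join() returns str

list, str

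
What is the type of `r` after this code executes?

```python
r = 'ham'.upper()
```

str.upper() returns str

str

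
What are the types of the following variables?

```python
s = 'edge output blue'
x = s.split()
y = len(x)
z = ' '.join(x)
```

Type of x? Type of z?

str.split() returns list; str.join() returns str

list, str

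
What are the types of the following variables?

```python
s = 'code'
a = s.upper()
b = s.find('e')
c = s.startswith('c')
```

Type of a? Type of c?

str.upper() returns str; str.startswith() returns bool

str, bool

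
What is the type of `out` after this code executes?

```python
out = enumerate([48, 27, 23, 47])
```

enumerate() returns an enumerate iterator object

enumerate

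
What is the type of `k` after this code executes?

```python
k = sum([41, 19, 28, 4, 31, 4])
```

sum() of ints returns int

int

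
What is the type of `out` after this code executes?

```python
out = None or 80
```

'or' with None returns the other value (80, int)

int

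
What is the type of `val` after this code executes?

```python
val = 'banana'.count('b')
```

str.count() returns int

int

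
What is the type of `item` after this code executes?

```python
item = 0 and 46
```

'and' returns the first falsy value (0, which is int)

int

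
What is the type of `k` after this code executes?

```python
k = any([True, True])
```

any() returns bool

bool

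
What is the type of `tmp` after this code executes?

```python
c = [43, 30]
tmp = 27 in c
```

'in' operator returns bool

bool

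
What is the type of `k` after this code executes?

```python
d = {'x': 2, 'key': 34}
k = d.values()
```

.values() returns a dict_values view object

dict_values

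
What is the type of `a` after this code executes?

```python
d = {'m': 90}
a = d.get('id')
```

dict.get() returns None when key 'id' is not found and no default given

NoneType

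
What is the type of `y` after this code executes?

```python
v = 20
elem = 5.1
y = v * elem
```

int * float returns float (20 * 5.1 = 102.0)

float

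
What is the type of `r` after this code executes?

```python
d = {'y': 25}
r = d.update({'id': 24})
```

dict.update() returns None

NoneType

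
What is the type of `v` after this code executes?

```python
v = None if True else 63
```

Ternary: condition is True, if branch (None) taken → NoneType

NoneType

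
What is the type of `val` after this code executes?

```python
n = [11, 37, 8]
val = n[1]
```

Indexing a list of ints returns int (n[1] = 37)

int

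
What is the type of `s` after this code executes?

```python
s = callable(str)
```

callable() returns bool

bool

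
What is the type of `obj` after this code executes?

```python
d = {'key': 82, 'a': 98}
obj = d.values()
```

.values() returns a dict_values view object

dict_values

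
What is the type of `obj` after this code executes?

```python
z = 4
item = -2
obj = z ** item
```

int ** negative int returns float

float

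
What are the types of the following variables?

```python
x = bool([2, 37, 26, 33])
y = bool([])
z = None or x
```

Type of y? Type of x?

bool() returns bool; bool() returns bool

bool, bool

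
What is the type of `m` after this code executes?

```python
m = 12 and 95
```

'and' returns the last value when all truthy (95, which is int)

int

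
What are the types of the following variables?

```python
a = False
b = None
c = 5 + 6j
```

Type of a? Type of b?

a is bool; b is NoneType

bool, NoneType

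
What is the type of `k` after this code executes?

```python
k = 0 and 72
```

'and' returns the first falsy value (0, which is int)

int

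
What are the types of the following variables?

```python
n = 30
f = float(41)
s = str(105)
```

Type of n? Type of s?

n is int; s is str

int, str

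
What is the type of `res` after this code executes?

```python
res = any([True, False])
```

any() returns bool

bool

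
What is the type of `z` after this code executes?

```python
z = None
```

None has type NoneType

NoneType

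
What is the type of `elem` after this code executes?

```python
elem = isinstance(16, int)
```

isinstance() returns bool

bool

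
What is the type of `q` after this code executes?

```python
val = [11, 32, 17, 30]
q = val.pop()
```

list.pop() returns the popped element (int here)

int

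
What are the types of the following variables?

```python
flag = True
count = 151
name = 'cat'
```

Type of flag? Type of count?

flag is bool; count is int

bool, int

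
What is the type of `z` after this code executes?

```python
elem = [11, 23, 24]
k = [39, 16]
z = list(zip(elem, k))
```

list(zip(...)) returns a list of tuples

list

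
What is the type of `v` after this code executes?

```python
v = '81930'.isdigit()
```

str.isdigit() returns bool

bool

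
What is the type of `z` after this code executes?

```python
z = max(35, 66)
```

max() of ints returns int

int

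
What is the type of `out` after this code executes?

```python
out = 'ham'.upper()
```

str.upper() returns str

str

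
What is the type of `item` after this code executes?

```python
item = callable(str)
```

callable() returns bool

bool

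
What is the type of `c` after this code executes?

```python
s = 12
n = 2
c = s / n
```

int / int always returns float in Python 3 (12 / 2 = 6)

float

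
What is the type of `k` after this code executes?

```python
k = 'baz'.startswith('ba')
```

str.startswith() returns bool

bool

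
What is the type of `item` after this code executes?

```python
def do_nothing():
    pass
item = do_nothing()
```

A function with no return statement returns None

NoneType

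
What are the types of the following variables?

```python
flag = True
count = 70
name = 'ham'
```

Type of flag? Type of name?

flag is bool; name is str

bool, str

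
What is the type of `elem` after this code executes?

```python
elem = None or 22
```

'or' with None returns the other value (22, int)

int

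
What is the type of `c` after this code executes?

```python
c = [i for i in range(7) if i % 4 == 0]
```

A list comprehension [...] produces a list

list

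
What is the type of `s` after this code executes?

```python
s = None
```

None has type NoneType

NoneType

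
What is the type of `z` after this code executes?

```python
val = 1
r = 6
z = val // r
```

int // int returns int (1 // 6 = 0)

int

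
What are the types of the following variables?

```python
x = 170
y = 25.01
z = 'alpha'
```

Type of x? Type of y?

x is int; y is float

int, float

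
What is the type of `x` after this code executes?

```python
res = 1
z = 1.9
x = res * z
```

int * float returns float (1 * 1.9 = 1.9)

float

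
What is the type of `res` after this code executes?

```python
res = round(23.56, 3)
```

round() with ndigits arg returns float

float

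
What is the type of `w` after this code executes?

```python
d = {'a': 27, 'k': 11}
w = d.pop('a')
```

dict.pop() returns the value (int)

int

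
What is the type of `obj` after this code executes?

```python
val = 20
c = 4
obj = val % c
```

int % int returns int (20 % 4 = 0)

int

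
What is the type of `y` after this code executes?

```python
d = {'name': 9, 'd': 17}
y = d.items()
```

dict.items() returns a dict_items view

dict_items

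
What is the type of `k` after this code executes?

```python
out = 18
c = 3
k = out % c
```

int % int returns int (18 % 3 = 0)

int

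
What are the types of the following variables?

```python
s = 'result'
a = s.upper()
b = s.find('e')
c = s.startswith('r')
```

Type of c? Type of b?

str.startswith() returns bool; str.find() returns int

bool, int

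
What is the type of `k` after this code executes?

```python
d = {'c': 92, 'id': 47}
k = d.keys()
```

.keys() returns a dict_keys view object

dict_keys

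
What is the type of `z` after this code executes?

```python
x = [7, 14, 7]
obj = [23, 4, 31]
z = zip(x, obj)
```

zip() returns a zip iterator object

zip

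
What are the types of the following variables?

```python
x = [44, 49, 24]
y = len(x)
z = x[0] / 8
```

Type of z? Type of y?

int / int returns float; len() returns int

float, int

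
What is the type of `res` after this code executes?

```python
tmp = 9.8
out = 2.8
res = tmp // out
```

float // float returns float (floor division preserves float type)

float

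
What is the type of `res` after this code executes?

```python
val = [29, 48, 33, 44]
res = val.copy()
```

list.copy() returns list

list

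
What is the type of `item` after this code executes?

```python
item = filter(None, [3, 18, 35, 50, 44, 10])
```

filter() returns a filter iterator object

filter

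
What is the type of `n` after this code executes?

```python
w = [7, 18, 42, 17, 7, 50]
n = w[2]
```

Indexing a list of ints returns int (w[2] = 42)

int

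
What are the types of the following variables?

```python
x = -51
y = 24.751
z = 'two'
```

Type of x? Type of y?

x is int; y is float

int, float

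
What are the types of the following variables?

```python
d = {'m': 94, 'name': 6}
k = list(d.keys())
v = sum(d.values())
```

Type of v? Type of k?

sum of int values returns int; list(...) returns list

int, list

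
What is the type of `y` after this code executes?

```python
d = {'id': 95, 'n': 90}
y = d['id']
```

Accessing dict[str, int] with key 'id' returns int value 95

int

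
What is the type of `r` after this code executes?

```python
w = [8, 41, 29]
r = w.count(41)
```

list.count() returns int

int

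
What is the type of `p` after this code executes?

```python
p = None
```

None has type NoneType

NoneType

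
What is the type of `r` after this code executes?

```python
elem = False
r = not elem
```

'not' always returns bool

bool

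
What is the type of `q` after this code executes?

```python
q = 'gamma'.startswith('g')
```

str.startswith() returns bool

bool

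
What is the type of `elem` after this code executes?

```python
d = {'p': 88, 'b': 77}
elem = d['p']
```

Accessing dict[str, int] with key 'p' returns int value 88

int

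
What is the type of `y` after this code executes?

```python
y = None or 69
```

'or' with None returns the other value (69, int)

int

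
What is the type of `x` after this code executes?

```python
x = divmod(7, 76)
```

divmod() returns a tuple (quotient, remainder)

tuple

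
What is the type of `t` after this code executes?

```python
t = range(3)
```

range() returns a range object

range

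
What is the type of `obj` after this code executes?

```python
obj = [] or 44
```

'or' returns first truthy value (44, which is int)

int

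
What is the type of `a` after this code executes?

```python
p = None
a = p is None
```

'is' comparison returns bool

bool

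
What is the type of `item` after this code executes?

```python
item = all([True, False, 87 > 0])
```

all() returns bool

bool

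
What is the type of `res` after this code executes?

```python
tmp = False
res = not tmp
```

'not' always returns bool

bool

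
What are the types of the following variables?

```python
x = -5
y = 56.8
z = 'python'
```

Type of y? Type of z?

y is float; z is str

float, str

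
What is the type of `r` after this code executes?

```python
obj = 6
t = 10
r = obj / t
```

int / int always returns float in Python 3 (6 / 10 = 0.6)

float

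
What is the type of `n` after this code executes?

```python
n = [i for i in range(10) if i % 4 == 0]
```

A list comprehension [...] produces a list

list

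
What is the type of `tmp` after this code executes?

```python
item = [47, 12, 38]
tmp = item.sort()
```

list.sort() returns None (sorts in place)

NoneType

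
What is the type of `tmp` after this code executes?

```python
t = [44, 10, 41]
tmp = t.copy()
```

list.copy() returns list

list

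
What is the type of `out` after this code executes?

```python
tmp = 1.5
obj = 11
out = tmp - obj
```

float - int returns float (1.5 - 11 = -9.5)

float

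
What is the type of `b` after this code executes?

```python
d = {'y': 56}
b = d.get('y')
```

dict.get() returns the value (int) when key is found

int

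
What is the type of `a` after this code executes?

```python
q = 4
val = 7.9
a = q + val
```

int + float returns float (4 + 7.9 = 11.9)

float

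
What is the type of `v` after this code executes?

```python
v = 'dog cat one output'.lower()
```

str.lower() returns str

str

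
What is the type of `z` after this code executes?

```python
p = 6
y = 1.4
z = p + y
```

int + float returns float (6 + 1.4 = 7.4)

float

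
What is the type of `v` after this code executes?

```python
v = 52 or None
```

'or' returns first truthy value (52, int)

int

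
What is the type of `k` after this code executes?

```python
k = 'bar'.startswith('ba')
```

str.startswith() returns bool

bool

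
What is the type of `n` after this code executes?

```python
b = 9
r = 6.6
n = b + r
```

int + float returns float (9 + 6.6 = 15.6)

float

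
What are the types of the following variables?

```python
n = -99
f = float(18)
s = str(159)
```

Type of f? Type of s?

f is float; s is str

float, str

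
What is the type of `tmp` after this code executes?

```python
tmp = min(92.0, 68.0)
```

min() of floats returns float

float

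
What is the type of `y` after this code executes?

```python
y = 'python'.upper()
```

str.upper() returns str

str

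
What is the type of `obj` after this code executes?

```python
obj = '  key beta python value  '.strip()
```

str.strip() returns str

str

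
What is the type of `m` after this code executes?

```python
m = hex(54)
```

hex() returns str representation

str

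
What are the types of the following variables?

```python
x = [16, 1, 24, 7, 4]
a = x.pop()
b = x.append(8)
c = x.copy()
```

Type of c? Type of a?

list.copy() returns list; list.pop() returns the element (int)

list, int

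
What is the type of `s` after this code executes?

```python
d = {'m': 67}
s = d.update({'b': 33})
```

dict.update() returns None

NoneType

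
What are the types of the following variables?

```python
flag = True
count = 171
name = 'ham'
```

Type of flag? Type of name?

flag is bool; name is str

bool, str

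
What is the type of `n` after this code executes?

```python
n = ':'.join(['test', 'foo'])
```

str.join() returns str

str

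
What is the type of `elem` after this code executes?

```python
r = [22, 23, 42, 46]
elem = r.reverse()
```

list.reverse() returns None

NoneType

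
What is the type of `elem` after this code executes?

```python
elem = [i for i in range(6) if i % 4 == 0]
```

A list comprehension [...] produces a list

list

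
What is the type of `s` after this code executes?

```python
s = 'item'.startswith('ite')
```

str.startswith() returns bool

bool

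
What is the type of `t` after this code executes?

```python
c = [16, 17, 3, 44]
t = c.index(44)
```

list.index() returns int

int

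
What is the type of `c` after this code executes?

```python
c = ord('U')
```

ord() returns int (Unicode code point)

int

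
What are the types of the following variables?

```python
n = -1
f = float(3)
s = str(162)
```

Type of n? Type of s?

n is int; s is str

int, str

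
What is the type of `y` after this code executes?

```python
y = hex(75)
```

hex() returns str representation

str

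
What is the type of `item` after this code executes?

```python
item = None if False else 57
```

Ternary: condition is False, else branch (57) taken → int

int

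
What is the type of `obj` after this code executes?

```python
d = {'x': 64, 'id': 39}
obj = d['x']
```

Accessing dict[str, int] with key 'x' returns int value 64

int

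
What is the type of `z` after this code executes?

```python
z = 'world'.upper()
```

str.upper() returns str

str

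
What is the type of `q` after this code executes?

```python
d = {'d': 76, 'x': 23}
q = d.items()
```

dict.items() returns a dict_items view

dict_items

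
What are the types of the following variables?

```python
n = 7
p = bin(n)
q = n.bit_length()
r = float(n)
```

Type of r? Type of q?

float() returns float; int.bit_length() returns int

float, int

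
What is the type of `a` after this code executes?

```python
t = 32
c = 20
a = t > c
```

Comparison operators return bool

bool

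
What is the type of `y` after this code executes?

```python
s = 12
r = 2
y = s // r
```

int // int returns int (12 // 2 = 6)

int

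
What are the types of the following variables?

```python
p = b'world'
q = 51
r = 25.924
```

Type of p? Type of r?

p is bytes; r is float

bytes, float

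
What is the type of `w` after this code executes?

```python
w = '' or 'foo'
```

'or' returns first truthy value ('foo', which is str)

str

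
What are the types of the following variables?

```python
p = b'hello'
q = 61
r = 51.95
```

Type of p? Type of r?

p is bytes; r is float

bytes, float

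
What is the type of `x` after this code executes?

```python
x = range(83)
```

range() returns a range object

range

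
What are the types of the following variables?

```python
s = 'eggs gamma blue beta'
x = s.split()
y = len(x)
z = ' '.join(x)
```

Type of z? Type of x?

str.join() returns str; str.split() returns list

str, list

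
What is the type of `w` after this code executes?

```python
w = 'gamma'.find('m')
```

str.find() returns int (index, or -1)

int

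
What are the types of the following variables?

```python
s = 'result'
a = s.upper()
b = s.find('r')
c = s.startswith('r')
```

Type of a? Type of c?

str.upper() returns str; str.startswith() returns bool

str, bool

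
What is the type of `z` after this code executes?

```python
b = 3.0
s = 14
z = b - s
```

float - int returns float (3.0 - 14 = -11.0)

float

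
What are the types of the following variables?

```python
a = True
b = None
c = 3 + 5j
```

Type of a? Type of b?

a is bool; b is NoneType

bool, NoneType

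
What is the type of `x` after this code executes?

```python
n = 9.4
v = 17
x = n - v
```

float - int returns float (9.4 - 17 = -7.6)

float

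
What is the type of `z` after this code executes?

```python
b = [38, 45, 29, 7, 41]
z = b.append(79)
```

list.append() returns None (mutates in place)

NoneType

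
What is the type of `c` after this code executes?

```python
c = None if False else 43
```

Ternary: condition is False, else branch (43) taken → int

int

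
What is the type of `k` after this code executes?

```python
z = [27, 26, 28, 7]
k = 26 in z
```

'in' operator returns bool

bool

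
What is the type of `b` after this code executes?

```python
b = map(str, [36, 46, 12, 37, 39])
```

map() returns a map iterator object

map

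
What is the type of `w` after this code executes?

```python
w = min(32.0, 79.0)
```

min() of floats returns float

float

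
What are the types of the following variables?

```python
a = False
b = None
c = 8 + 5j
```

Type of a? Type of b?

a is bool; b is NoneType

bool, NoneType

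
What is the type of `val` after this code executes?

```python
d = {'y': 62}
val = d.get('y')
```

dict.get() returns the value (int) when key is found

int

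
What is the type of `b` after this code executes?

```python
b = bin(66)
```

bin() returns str representation

str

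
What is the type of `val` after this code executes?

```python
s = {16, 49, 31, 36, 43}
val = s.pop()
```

Popping from a set of ints returns int

int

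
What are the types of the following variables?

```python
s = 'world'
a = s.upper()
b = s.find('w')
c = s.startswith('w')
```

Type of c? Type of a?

str.startswith() returns bool; str.upper() returns str

bool, str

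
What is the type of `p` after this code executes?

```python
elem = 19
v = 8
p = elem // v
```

int // int returns int (19 // 8 = 2)

int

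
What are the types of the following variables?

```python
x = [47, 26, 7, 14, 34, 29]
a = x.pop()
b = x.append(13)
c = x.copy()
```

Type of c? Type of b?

list.copy() returns list; list.append() returns None

list, NoneType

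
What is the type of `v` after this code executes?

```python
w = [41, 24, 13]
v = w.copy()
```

list.copy() returns list

list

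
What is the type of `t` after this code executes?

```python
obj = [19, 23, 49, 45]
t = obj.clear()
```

list.clear() returns None

NoneType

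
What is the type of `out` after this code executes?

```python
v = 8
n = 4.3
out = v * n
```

int * float returns float (8 * 4.3 = 34.4)

float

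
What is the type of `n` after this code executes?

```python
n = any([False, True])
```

any() returns bool

bool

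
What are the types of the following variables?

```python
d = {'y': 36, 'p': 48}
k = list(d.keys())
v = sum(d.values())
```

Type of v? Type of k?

sum of int values returns int; list(...) returns list

int, list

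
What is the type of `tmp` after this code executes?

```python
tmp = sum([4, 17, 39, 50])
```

sum() of ints returns int

int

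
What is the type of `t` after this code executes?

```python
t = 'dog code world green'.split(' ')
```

str.split() returns list

list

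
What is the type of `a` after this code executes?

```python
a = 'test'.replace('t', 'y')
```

str.replace() returns str

str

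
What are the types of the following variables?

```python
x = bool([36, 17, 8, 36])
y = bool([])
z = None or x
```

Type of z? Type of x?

None or <bool> returns the bool; bool() returns bool

bool, bool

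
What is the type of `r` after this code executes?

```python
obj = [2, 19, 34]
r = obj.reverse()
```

list.reverse() returns None

NoneType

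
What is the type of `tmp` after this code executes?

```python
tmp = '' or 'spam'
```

'or' returns first truthy value ('spam', which is str)

str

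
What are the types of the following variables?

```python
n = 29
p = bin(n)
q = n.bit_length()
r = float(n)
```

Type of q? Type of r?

int.bit_length() returns int; float() returns float

int, float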